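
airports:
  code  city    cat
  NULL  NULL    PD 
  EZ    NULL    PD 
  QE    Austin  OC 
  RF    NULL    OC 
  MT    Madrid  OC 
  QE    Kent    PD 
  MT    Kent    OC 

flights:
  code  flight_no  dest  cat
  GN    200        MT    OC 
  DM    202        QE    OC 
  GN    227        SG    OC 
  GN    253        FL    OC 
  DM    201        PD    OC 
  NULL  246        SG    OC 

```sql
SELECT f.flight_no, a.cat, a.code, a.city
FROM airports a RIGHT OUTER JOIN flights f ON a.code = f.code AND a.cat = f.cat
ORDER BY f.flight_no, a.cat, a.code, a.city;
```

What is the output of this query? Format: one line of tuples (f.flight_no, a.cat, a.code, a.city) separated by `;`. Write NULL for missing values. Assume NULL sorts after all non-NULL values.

RIGHT JOIN keeps every row from `flights`; unmatched rows get NULL for `airports`'s columns.
Matching on a.code = f.code AND a.cat = f.cat. A NULL in a compared column never satisfies the condition.
- code=NULL, cat=PD: no matching f row.
- code=EZ, cat=PD: no matching f row.
- code=QE, cat=OC: no matching f row.
- code=RF, cat=OC: no matching f row.
- code=MT, cat=OC: no matching f row.
- code=QE, cat=PD: no matching f row.
- code=MT, cat=OC: no matching f row.
- plus 6 unmatched f row(s), each kept with NULL a columns.
After projecting and ordering:
f.flight_no | a.cat | a.code | a.city
200 | NULL | NULL | NULL
201 | NULL | NULL | NULL
202 | NULL | NULL | NULL
227 | NULL | NULL | NULL
246 | NULL | NULL | NULL
253 | NULL | NULL | NULL

(200, NULL, NULL, NULL); (201, NULL, NULL, NULL); (202, NULL, NULL, NULL); (227, NULL, NULL, NULL); (246, NULL, NULL, NULL); (253, NULL, NULL, NULL)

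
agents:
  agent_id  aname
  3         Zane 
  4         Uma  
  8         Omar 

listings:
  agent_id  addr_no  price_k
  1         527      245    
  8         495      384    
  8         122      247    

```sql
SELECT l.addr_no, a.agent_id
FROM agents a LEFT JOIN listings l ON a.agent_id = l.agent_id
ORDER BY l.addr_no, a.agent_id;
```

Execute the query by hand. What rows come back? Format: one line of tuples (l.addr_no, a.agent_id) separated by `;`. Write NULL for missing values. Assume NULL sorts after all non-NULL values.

LEFT JOIN keeps every row from `agents`; unmatched rows get NULL for `listings`'s columns.
Matching on a.agent_id = l.agent_id.
- a[0] agent_id=3 → no match; kept with NULLs on the l side.
- a[1] agent_id=4 → no match; kept with NULLs on the l side.
- a[2] agent_id=8 → 2 match(es) in l → 2 row(s).
After projecting and ordering:
l.addr_no | a.agent_id
122 | 8
495 | 8
NULL | 3
NULL | 4

(122, 8); (495, 8); (NULL, 3); (NULL, 4)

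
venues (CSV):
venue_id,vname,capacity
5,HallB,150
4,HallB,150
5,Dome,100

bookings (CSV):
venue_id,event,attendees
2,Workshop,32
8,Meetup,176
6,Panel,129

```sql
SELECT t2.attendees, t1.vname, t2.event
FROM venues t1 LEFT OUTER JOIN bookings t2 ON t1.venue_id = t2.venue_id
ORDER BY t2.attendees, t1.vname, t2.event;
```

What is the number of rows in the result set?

3

LEFT JOIN keeps every row from `venues`; unmatched rows get NULL for `bookings`'s columns.
Matching on t1.venue_id = t2.venue_id.
- t1[0] venue_id=5 → no match; kept with NULLs on the t2 side.
- t1[1] venue_id=4 → no match; kept with NULLs on the t2 side.
- t1[2] venue_id=5 → no match; kept with NULLs on the t2 side.
Total: 0 matched + 3 padded = 3 rows.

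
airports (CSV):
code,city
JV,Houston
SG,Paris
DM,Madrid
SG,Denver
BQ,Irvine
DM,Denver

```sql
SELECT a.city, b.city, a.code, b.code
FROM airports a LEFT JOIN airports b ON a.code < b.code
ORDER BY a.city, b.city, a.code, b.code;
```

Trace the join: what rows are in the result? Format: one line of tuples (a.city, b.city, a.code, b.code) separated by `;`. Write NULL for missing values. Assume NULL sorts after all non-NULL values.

(Denver, Denver, DM, SG); (Denver, Houston, DM, JV); (Denver, Paris, DM, SG); (Denver, NULL, SG, NULL); (Houston, Denver, JV, SG); (Houston, Paris, JV, SG); (Irvine, Denver, BQ, DM); (Irvine, Denver, BQ, SG); (Irvine, Houston, BQ, JV); (Irvine, Madrid, BQ, DM); (Irvine, Paris, BQ, SG); (Madrid, Denver, DM, SG); (Madrid, Houston, DM, JV); (Madrid, Paris, DM, SG); (Paris, NULL, SG, NULL)

LEFT JOIN keeps every row from `airports a`; unmatched rows get NULL for `airports b`'s columns.
Matching on a.code < b.code.
Matched pairs: 13; unmatched a rows kept: 2.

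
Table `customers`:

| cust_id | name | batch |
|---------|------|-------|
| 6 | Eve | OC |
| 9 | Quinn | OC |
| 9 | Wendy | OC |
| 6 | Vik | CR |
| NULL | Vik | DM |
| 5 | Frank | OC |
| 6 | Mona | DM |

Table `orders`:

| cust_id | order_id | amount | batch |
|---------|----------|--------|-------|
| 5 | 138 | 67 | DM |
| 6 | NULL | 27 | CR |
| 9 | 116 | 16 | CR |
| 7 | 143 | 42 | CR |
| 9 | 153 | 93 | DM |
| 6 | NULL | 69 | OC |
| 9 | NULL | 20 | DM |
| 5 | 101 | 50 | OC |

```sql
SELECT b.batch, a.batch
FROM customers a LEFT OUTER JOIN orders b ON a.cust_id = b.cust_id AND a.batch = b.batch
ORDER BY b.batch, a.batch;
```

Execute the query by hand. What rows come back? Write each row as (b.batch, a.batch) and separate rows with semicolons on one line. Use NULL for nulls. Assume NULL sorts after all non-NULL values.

(CR, CR); (OC, OC); (OC, OC); (NULL, DM); (NULL, DM); (NULL, OC); (NULL, OC)

LEFT JOIN keeps every row from `customers`; unmatched rows get NULL for `orders`'s columns.
Matching on a.cust_id = b.cust_id AND a.batch = b.batch. A NULL in a compared column never satisfies the condition.
- a row (cust_id=6, batch=OC): matches 1 b row(s) → 1 output row(s).
- a row (cust_id=9, batch=OC): no match → kept, b columns NULL.
- a row (cust_id=9, batch=OC): no match → kept, b columns NULL.
- a row (cust_id=6, batch=CR): matches 1 b row(s) → 1 output row(s).
- a row (cust_id=NULL, batch=DM): no match → kept, b columns NULL.
- a row (cust_id=5, batch=OC): matches 1 b row(s) → 1 output row(s).
- a row (cust_id=6, batch=DM): no match → kept, b columns NULL.
After projecting and ordering:
b.batch | a.batch
CR | CR
OC | OC
OC | OC
NULL | DM
NULL | DM
NULL | OC
NULL | OC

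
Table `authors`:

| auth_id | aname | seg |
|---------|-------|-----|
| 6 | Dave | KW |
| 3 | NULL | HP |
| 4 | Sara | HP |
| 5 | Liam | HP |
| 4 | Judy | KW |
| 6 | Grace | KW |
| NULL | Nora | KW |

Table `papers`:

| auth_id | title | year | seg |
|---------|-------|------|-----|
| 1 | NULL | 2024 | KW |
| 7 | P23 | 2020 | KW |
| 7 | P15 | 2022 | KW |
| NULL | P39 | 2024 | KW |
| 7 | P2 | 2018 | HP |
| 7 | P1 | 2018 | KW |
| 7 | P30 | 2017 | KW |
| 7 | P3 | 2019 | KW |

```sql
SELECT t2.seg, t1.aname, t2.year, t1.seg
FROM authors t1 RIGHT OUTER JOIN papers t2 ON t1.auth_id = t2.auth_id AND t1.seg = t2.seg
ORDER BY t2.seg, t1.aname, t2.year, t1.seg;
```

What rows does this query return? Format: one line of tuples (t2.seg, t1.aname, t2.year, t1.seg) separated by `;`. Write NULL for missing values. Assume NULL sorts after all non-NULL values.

RIGHT JOIN keeps every row from `papers`; unmatched rows get NULL for `authors`'s columns.
Matching on t1.auth_id = t2.auth_id AND t1.seg = t2.seg. A NULL in a compared column never satisfies the condition.
- t1 (auth_id=6, seg=KW) has no partner in t2.
- t1 (auth_id=3, seg=HP) has no partner in t2.
- t1 (auth_id=4, seg=HP) has no partner in t2.
- t1 (auth_id=5, seg=HP) has no partner in t2.
- t1 (auth_id=4, seg=KW) has no partner in t2.
- t1 (auth_id=6, seg=KW) has no partner in t2.
- t1 (auth_id=NULL, seg=KW) has no partner in t2.
- 8 t2 row(s) had no t1 match → kept, t1 columns NULL.
After projecting and ordering:
t2.seg | t1.aname | t2.year | t1.seg
HP | NULL | 2018 | NULL
KW | NULL | 2017 | NULL
KW | NULL | 2018 | NULL
KW | NULL | 2019 | NULL
KW | NULL | 2020 | NULL
KW | NULL | 2022 | NULL
KW | NULL | 2024 | NULL
KW | NULL | 2024 | NULL

(HP, NULL, 2018, NULL); (KW, NULL, 2017, NULL); (KW, NULL, 2018, NULL); (KW, NULL, 2019, NULL); (KW, NULL, 2020, NULL); (KW, NULL, 2022, NULL); (KW, NULL, 2024, NULL); (KW, NULL, 2024, NULL)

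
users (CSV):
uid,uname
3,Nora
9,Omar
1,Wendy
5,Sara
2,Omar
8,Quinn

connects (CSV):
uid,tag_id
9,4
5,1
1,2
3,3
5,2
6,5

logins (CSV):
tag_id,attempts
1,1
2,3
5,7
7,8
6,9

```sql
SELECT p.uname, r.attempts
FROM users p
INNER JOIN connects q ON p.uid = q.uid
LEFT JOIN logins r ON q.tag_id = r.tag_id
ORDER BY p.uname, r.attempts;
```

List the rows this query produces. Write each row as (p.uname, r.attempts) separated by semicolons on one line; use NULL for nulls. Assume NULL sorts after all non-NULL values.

(Nora, NULL); (Omar, NULL); (Sara, 1); (Sara, 3); (Wendy, 3)

Step 1 — p INNER JOIN q on uid → 5 row(s).
Then LEFT JOIN `logins r` on tag_id: each of those 5 rows is kept; rows whose q.tag_id has no match in r get NULL for r's columns.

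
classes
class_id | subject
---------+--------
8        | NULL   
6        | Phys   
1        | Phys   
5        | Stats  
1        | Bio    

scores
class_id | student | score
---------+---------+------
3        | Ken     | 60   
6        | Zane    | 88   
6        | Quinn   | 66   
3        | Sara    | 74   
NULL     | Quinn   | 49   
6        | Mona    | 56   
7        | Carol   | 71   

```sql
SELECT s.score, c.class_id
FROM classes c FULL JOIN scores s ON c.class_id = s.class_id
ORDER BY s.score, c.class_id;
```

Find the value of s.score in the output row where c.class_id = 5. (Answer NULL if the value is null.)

FULL OUTER JOIN keeps every row from both sides; unmatched rows get NULL for the other side's columns.
Matching on c.class_id = s.class_id. A NULL in a compared column never satisfies the condition.
- c[0] class_id=8 → no match; kept with NULLs on the s side.
- c[1] class_id=6 → 3 match(es) in s → 3 row(s).
- c[2] class_id=1 → no match; kept with NULLs on the s side.
- c[3] class_id=5 → no match; kept with NULLs on the s side.
- c[4] class_id=1 → no match; kept with NULLs on the s side.
- 4 s row(s) had no c match → kept, c columns NULL.

NULL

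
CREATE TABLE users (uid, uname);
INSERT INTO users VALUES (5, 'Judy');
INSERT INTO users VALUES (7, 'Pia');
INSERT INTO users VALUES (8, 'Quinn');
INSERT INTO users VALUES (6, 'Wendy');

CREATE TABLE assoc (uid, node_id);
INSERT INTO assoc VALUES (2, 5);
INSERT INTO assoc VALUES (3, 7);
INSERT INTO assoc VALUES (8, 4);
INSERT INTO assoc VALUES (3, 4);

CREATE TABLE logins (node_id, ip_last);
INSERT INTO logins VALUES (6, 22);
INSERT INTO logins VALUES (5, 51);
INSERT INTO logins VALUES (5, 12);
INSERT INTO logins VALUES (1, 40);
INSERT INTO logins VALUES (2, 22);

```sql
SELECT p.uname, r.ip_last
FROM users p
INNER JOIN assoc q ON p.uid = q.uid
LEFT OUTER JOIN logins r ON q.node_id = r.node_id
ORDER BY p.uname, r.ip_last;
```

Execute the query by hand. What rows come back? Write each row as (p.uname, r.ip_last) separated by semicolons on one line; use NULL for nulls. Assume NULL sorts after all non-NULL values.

Evaluate left to right. First `users p INNER JOIN assoc q` on uid: 1 row(s).
Then LEFT JOIN `logins r` on node_id: each of those 1 rows is kept; rows whose q.node_id has no match in r get NULL for r's columns.

(Quinn, NULL)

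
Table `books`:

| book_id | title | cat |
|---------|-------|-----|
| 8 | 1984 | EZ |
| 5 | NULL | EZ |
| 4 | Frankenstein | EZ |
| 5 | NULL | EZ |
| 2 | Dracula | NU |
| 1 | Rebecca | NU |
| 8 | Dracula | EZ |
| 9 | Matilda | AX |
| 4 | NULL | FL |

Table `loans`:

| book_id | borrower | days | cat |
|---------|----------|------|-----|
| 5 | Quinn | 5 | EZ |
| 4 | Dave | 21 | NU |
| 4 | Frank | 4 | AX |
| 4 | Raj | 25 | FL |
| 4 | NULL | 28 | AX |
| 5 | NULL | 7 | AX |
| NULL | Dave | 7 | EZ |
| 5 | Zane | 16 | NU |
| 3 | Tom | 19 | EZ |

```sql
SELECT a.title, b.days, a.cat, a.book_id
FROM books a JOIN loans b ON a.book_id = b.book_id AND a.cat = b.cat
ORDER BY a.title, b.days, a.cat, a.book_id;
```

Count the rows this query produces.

INNER JOIN keeps only pairs where the ON condition holds.
Matching on a.book_id = b.book_id AND a.cat = b.cat. A NULL in a compared column never satisfies the condition.
- a (book_id=8, cat=EZ) has no partner → excluded.
- a (book_id=5, cat=EZ) pairs with 1 row(s) of b.
- a (book_id=4, cat=EZ) has no partner → excluded.
- a (book_id=5, cat=EZ) pairs with 1 row(s) of b.
- a (book_id=2, cat=NU) has no partner → excluded.
- a (book_id=1, cat=NU) has no partner → excluded.
- a (book_id=8, cat=EZ) has no partner → excluded.
- a (book_id=9, cat=AX) has no partner → excluded.
- a (book_id=4, cat=FL) pairs with 1 row(s) of b.
Total: 3 rows.

3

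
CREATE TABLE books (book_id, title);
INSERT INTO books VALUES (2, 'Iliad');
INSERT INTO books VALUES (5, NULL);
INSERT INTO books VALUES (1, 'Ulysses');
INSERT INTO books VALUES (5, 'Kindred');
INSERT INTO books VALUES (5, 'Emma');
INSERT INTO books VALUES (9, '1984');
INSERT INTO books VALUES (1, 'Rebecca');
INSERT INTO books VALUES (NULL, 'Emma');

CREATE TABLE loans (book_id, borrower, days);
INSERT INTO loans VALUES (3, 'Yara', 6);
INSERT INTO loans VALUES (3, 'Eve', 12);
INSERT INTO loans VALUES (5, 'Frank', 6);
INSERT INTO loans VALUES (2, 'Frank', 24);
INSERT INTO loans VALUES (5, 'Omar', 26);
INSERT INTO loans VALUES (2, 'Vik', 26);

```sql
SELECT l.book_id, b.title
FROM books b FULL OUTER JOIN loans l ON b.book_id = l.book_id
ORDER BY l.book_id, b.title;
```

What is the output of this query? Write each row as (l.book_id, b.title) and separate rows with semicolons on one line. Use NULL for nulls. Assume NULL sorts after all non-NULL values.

(2, Iliad); (2, Iliad); (3, NULL); (3, NULL); (5, Emma); (5, Emma); (5, Kindred); (5, Kindred); (5, NULL); (5, NULL); (NULL, 1984); (NULL, Emma); (NULL, Rebecca); (NULL, Ulysses)

FULL OUTER JOIN keeps every row from both sides; unmatched rows get NULL for the other side's columns.
Matching on b.book_id = l.book_id. A NULL in a compared column never satisfies the condition.
Matched pairs: 8; unmatched b rows kept: 4; unmatched l rows kept: 2.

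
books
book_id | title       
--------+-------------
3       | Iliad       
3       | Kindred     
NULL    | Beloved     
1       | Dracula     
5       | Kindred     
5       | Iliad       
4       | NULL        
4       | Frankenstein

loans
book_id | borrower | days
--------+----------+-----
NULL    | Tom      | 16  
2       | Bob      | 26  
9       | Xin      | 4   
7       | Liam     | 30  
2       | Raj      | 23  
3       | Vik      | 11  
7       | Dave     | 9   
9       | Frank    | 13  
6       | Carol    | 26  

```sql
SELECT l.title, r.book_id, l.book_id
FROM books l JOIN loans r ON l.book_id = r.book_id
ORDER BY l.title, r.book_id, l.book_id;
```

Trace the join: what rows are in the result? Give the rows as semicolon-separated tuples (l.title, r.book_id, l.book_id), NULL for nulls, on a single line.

INNER JOIN keeps only pairs where the ON condition holds.
Matching on l.book_id = r.book_id. A NULL in a compared column never satisfies the condition.
- book_id=3: 1 matching r row(s), so 1 row(s) emitted.
- book_id=3: 1 matching r row(s), so 1 row(s) emitted.
- book_id=NULL: no matching r row, dropped.
- book_id=1: no matching r row, dropped.
- book_id=5: no matching r row, dropped.
- book_id=5: no matching r row, dropped.
- book_id=4: no matching r row, dropped.
- book_id=4: no matching r row, dropped.
After projecting and ordering:
l.title | r.book_id | l.book_id
Iliad | 3 | 3
Kindred | 3 | 3

(Iliad, 3, 3); (Kindred, 3, 3)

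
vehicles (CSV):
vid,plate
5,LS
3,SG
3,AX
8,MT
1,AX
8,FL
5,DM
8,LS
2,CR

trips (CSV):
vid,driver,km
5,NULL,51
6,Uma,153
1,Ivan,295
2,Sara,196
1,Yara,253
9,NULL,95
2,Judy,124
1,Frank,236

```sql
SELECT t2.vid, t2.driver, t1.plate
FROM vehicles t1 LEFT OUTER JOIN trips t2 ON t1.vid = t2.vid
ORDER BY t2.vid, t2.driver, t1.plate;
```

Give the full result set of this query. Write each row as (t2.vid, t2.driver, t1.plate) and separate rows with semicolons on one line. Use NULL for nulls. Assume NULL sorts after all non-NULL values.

(1, Frank, AX); (1, Ivan, AX); (1, Yara, AX); (2, Judy, CR); (2, Sara, CR); (5, NULL, DM); (5, NULL, LS); (NULL, NULL, AX); (NULL, NULL, FL); (NULL, NULL, LS); (NULL, NULL, MT); (NULL, NULL, SG)

LEFT JOIN keeps every row from `vehicles`; unmatched rows get NULL for `trips`'s columns.
Matching on t1.vid = t2.vid.
Matched pairs: 7; unmatched t1 rows kept: 5.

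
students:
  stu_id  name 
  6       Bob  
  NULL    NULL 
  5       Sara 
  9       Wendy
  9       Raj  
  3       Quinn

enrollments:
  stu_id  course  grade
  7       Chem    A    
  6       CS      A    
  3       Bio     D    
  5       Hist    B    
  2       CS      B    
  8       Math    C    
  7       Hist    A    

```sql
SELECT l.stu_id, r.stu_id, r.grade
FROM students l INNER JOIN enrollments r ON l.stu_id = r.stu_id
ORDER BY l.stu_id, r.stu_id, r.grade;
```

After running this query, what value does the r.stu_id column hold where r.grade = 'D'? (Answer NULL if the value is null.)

3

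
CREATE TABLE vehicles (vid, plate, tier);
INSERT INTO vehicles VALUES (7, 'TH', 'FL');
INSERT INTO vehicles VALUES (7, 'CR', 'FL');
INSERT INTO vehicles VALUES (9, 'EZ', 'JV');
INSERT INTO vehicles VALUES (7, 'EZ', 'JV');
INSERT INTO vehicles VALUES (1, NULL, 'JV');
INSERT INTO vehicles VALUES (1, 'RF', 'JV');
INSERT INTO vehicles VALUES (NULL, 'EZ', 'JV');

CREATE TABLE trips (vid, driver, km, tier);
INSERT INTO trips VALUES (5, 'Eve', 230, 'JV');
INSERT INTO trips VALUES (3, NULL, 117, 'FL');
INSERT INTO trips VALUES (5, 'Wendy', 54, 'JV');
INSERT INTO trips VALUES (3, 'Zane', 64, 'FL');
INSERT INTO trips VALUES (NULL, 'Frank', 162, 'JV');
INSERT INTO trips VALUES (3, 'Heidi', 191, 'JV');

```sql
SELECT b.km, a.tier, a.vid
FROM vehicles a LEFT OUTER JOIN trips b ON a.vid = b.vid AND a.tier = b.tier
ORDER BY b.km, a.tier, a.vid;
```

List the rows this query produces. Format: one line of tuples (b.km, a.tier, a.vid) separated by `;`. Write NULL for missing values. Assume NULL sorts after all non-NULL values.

(NULL, FL, 7); (NULL, FL, 7); (NULL, JV, 1); (NULL, JV, 1); (NULL, JV, 7); (NULL, JV, 9); (NULL, JV, NULL)

LEFT JOIN keeps every row from `vehicles`; unmatched rows get NULL for `trips`'s columns.
Matching on a.vid = b.vid AND a.tier = b.tier. A NULL in a compared column never satisfies the condition.
Matched pairs: 0; unmatched a rows kept: 7.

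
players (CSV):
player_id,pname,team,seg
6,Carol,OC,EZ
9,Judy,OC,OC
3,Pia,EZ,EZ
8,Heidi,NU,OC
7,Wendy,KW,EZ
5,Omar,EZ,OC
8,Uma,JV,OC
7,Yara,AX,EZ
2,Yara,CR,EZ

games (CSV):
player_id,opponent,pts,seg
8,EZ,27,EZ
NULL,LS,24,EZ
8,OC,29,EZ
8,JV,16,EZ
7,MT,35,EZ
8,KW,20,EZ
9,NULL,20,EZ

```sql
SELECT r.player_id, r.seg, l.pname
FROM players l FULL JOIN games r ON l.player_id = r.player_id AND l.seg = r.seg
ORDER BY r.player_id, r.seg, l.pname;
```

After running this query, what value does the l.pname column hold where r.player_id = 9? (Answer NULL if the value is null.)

FULL OUTER JOIN keeps every row from both sides; unmatched rows get NULL for the other side's columns.
Matching on l.player_id = r.player_id AND l.seg = r.seg. A NULL in a compared column never satisfies the condition.
Matched pairs: 2; unmatched l rows kept: 7; unmatched r rows kept: 6.

NULL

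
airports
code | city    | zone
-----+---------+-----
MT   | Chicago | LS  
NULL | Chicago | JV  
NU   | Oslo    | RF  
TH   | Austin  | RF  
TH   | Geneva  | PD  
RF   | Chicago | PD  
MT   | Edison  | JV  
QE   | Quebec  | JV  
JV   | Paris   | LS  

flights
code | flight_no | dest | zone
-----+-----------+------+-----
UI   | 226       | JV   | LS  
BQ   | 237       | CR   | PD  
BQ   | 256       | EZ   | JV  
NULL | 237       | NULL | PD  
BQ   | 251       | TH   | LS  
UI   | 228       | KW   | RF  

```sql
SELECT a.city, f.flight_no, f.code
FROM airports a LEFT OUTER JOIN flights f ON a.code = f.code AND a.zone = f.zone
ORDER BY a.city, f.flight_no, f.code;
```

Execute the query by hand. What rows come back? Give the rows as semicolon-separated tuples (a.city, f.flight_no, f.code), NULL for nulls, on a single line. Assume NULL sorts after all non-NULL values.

(Austin, NULL, NULL); (Chicago, NULL, NULL); (Chicago, NULL, NULL); (Chicago, NULL, NULL); (Edison, NULL, NULL); (Geneva, NULL, NULL); (Oslo, NULL, NULL); (Paris, NULL, NULL); (Quebec, NULL, NULL)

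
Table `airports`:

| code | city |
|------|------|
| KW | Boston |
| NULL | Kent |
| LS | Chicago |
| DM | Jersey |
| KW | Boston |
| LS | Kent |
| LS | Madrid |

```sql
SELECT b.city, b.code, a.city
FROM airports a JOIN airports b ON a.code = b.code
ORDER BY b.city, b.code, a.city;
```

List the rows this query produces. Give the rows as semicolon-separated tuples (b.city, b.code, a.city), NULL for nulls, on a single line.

INNER JOIN keeps only pairs where the ON condition holds.
Matching on a.code = b.code. A NULL in a compared column never satisfies the condition.
Matched pairs: 14.

(Boston, KW, Boston); (Boston, KW, Boston); (Boston, KW, Boston); (Boston, KW, Boston); (Chicago, LS, Chicago); (Chicago, LS, Kent); (Chicago, LS, Madrid); (Jersey, DM, Jersey); (Kent, LS, Chicago); (Kent, LS, Kent); (Kent, LS, Madrid); (Madrid, LS, Chicago); (Madrid, LS, Kent); (Madrid, LS, Madrid)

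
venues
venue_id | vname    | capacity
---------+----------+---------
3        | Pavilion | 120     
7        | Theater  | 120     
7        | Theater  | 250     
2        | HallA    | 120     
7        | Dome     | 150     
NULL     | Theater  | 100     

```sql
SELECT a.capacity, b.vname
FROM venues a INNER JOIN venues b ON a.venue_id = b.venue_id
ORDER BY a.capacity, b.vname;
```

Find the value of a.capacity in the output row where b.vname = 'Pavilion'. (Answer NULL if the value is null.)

120

INNER JOIN keeps only pairs where the ON condition holds.
Matching on a.venue_id = b.venue_id. A NULL in a compared column never satisfies the condition.
- a[0] venue_id=3 → 1 match(es) in b → 1 row(s).
- a[1] venue_id=7 → 3 match(es) in b → 3 row(s).
- a[2] venue_id=7 → 3 match(es) in b → 3 row(s).
- a[3] venue_id=2 → 1 match(es) in b → 1 row(s).
- a[4] venue_id=7 → 3 match(es) in b → 3 row(s).
- a[5] venue_id=NULL → no match; dropped.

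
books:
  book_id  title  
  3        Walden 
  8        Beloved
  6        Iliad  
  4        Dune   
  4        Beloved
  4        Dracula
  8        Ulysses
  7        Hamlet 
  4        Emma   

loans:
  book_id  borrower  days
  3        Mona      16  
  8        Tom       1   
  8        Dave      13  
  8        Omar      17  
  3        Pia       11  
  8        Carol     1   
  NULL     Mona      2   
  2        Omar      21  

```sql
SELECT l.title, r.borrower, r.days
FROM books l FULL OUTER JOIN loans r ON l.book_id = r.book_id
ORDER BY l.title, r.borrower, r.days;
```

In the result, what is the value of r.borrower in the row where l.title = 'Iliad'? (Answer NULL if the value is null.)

NULL

FULL OUTER JOIN keeps every row from both sides; unmatched rows get NULL for the other side's columns.
Matching on l.book_id = r.book_id. A NULL in a compared column never satisfies the condition.
Matched pairs: 10; unmatched l rows kept: 6; unmatched r rows kept: 2.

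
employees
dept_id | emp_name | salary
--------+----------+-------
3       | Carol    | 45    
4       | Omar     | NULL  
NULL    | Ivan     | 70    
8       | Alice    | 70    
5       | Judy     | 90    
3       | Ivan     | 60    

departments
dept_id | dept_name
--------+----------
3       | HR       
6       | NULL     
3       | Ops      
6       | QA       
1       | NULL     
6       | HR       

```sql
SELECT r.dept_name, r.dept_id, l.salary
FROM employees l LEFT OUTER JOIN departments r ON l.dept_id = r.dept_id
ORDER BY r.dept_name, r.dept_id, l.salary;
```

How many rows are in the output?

LEFT JOIN keeps every row from `employees`; unmatched rows get NULL for `departments`'s columns.
Matching on l.dept_id = r.dept_id. A NULL in a compared column never satisfies the condition.
Matched pairs: 4; unmatched l rows kept: 4.
Total: 4 matched + 4 padded = 8 rows.

8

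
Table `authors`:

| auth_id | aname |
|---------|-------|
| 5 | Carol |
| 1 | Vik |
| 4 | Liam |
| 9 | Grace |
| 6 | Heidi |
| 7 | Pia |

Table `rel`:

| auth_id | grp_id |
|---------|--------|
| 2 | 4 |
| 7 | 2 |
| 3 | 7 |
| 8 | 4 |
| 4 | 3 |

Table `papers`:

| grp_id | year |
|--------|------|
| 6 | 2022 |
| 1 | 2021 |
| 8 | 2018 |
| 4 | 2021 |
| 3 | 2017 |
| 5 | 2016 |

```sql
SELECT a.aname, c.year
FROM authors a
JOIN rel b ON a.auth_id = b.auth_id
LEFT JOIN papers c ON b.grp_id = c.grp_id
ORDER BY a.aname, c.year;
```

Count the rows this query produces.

Step 1 — a INNER JOIN b on auth_id → 2 row(s).
Then LEFT JOIN `papers c` on grp_id: each of those 2 rows is kept; rows whose b.grp_id has no match in c get NULL for c's columns.
Result: 2 row(s).

2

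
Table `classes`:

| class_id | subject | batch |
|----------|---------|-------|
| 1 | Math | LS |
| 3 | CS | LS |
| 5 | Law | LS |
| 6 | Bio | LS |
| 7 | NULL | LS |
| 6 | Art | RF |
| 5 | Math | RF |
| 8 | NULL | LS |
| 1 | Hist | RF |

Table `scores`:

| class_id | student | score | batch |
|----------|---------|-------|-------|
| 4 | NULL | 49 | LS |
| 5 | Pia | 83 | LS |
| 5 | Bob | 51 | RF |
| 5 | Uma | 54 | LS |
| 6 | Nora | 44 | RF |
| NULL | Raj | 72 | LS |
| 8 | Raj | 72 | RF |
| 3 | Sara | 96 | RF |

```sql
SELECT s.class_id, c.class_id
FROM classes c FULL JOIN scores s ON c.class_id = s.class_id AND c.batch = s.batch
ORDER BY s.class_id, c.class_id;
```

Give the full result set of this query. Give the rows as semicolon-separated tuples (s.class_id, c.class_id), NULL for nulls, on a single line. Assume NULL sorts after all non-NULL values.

(3, NULL); (4, NULL); (5, 5); (5, 5); (5, 5); (6, 6); (8, NULL); (NULL, 1); (NULL, 1); (NULL, 3); (NULL, 6); (NULL, 7); (NULL, 8); (NULL, NULL)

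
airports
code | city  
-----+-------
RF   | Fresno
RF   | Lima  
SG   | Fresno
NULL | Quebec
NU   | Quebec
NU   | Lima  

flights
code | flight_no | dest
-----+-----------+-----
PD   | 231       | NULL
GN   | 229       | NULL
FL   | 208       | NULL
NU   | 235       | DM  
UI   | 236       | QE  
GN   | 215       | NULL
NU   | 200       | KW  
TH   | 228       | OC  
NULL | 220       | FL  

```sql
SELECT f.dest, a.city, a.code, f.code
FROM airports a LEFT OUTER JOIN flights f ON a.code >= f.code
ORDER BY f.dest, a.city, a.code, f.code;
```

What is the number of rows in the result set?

LEFT JOIN keeps every row from `airports`; unmatched rows get NULL for `flights`'s columns.
Matching on a.code >= f.code. A NULL in a compared column never satisfies the condition.
- a (code=RF) pairs with 6 row(s) of f.
- a (code=RF) pairs with 6 row(s) of f.
- a (code=SG) pairs with 6 row(s) of f.
- a (code=NULL) has no partner → padded with NULL.
- a (code=NU) pairs with 5 row(s) of f.
- a (code=NU) pairs with 5 row(s) of f.
Total: 28 matched + 1 padded = 29 rows.

29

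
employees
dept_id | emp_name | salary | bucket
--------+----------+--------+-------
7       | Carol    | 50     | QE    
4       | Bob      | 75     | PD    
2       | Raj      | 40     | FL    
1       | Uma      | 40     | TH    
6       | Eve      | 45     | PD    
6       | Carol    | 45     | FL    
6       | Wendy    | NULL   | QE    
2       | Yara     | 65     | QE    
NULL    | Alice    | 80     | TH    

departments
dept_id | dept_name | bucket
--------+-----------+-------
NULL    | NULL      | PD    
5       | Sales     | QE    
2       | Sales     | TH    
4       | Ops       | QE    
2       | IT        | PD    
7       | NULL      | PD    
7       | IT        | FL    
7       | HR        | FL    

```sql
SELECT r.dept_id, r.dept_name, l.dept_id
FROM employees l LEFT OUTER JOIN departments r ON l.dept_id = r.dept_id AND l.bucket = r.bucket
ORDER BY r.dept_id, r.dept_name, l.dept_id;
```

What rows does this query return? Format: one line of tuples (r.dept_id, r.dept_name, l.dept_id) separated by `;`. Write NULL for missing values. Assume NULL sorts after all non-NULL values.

LEFT JOIN keeps every row from `employees`; unmatched rows get NULL for `departments`'s columns.
Matching on l.dept_id = r.dept_id AND l.bucket = r.bucket. A NULL in a compared column never satisfies the condition.
- dept_id=7, bucket=QE: no r row matches, row kept with r columns NULL.
- dept_id=4, bucket=PD: no r row matches, row kept with r columns NULL.
- dept_id=2, bucket=FL: no r row matches, row kept with r columns NULL.
- dept_id=1, bucket=TH: no r row matches, row kept with r columns NULL.
- dept_id=6, bucket=PD: no r row matches, row kept with r columns NULL.
- dept_id=6, bucket=FL: no r row matches, row kept with r columns NULL.
- dept_id=6, bucket=QE: no r row matches, row kept with r columns NULL.
- dept_id=2, bucket=QE: no r row matches, row kept with r columns NULL.
- dept_id=NULL, bucket=TH: no r row matches, row kept with r columns NULL.
After projecting and ordering:
r.dept_id | r.dept_name | l.dept_id
NULL | NULL | 1
NULL | NULL | 2
NULL | NULL | 2
NULL | NULL | 4
NULL | NULL | 6
NULL | NULL | 6
NULL | NULL | 6
NULL | NULL | 7
NULL | NULL | NULL

(NULL, NULL, 1); (NULL, NULL, 2); (NULL, NULL, 2); (NULL, NULL, 4); (NULL, NULL, 6); (NULL, NULL, 6); (NULL, NULL, 6); (NULL, NULL, 7); (NULL, NULL, NULL)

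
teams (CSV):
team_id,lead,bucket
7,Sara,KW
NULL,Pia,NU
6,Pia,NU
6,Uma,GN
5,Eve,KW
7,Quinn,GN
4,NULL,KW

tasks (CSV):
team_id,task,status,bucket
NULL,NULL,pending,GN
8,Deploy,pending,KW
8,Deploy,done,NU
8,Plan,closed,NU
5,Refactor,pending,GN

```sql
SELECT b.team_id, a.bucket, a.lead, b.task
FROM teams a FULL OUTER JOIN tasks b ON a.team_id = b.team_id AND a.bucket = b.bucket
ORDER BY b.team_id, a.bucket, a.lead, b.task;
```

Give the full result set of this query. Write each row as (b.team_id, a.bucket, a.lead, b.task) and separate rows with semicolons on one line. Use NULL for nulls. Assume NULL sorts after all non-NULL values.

(5, NULL, NULL, Refactor); (8, NULL, NULL, Deploy); (8, NULL, NULL, Deploy); (8, NULL, NULL, Plan); (NULL, GN, Quinn, NULL); (NULL, GN, Uma, NULL); (NULL, KW, Eve, NULL); (NULL, KW, Sara, NULL); (NULL, KW, NULL, NULL); (NULL, NU, Pia, NULL); (NULL, NU, Pia, NULL); (NULL, NULL, NULL, NULL)

FULL OUTER JOIN keeps every row from both sides; unmatched rows get NULL for the other side's columns.
Matching on a.team_id = b.team_id AND a.bucket = b.bucket. A NULL in a compared column never satisfies the condition.
- a (team_id=7, bucket=KW) has no partner → padded with NULL.
- a (team_id=NULL, bucket=NU) has no partner → padded with NULL.
- a (team_id=6, bucket=NU) has no partner → padded with NULL.
- a (team_id=6, bucket=GN) has no partner → padded with NULL.
- a (team_id=5, bucket=KW) has no partner → padded with NULL.
- a (team_id=7, bucket=GN) has no partner → padded with NULL.
- a (team_id=4, bucket=KW) has no partner → padded with NULL.
- plus 5 unmatched b row(s), each kept with NULL a columns.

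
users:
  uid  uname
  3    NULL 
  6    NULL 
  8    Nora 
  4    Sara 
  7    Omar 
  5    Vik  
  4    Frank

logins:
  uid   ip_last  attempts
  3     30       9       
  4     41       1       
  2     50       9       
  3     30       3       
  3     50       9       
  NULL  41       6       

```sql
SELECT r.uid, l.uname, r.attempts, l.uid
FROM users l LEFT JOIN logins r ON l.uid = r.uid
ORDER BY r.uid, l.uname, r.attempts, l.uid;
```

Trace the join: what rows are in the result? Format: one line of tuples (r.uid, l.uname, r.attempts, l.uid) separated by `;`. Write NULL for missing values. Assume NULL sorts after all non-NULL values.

LEFT JOIN keeps every row from `users`; unmatched rows get NULL for `logins`'s columns.
Matching on l.uid = r.uid. A NULL in a compared column never satisfies the condition.
- l row (uid=3): matches 3 r row(s) → 3 output row(s).
- l row (uid=6): no match → kept, r columns NULL.
- l row (uid=8): no match → kept, r columns NULL.
- l row (uid=4): matches 1 r row(s) → 1 output row(s).
- l row (uid=7): no match → kept, r columns NULL.
- l row (uid=5): no match → kept, r columns NULL.
- l row (uid=4): matches 1 r row(s) → 1 output row(s).
After projecting and ordering:
r.uid | l.uname | r.attempts | l.uid
3 | NULL | 3 | 3
3 | NULL | 9 | 3
3 | NULL | 9 | 3
4 | Frank | 1 | 4
4 | Sara | 1 | 4
NULL | Nora | NULL | 8
NULL | Omar | NULL | 7
NULL | Vik | NULL | 5
NULL | NULL | NULL | 6

(3, NULL, 3, 3); (3, NULL, 9, 3); (3, NULL, 9, 3); (4, Frank, 1, 4); (4, Sara, 1, 4); (NULL, Nora, NULL, 8); (NULL, Omar, NULL, 7); (NULL, Vik, NULL, 5); (NULL, NULL, NULL, 6)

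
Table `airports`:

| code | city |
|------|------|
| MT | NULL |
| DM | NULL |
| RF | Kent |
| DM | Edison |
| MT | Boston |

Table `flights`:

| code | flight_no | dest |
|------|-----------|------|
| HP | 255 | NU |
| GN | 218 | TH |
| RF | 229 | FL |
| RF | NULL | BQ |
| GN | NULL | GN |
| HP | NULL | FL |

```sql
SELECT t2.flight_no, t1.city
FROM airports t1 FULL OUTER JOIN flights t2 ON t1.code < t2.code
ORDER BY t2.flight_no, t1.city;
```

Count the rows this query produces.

17

FULL OUTER JOIN keeps every row from both sides; unmatched rows get NULL for the other side's columns.
Matching on t1.code < t2.code.
- t1[0] code=MT → 2 match(es) in t2 → 2 row(s).
- t1[1] code=DM → 6 match(es) in t2 → 6 row(s).
- t1[2] code=RF → no match; kept with NULLs on the t2 side.
- t1[3] code=DM → 6 match(es) in t2 → 6 row(s).
- t1[4] code=MT → 2 match(es) in t2 → 2 row(s).
Total: 16 matched + 1 padded = 17 rows.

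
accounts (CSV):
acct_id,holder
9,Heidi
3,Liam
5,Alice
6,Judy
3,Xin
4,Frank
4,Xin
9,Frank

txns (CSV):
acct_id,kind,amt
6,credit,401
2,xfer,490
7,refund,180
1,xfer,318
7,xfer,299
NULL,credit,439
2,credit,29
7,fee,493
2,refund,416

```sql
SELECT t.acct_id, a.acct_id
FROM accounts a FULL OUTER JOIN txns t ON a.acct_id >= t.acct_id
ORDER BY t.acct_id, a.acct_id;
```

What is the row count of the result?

FULL OUTER JOIN keeps every row from both sides; unmatched rows get NULL for the other side's columns.
Matching on a.acct_id >= t.acct_id. A NULL in a compared column never satisfies the condition.
- a (acct_id=9) pairs with 8 row(s) of t.
- a (acct_id=3) pairs with 4 row(s) of t.
- a (acct_id=5) pairs with 4 row(s) of t.
- a (acct_id=6) pairs with 5 row(s) of t.
- a (acct_id=3) pairs with 4 row(s) of t.
- a (acct_id=4) pairs with 4 row(s) of t.
- a (acct_id=4) pairs with 4 row(s) of t.
- a (acct_id=9) pairs with 8 row(s) of t.
- plus 1 unmatched t row(s), each kept with NULL a columns.
Total: 41 matched + 1 padded = 42 rows.

42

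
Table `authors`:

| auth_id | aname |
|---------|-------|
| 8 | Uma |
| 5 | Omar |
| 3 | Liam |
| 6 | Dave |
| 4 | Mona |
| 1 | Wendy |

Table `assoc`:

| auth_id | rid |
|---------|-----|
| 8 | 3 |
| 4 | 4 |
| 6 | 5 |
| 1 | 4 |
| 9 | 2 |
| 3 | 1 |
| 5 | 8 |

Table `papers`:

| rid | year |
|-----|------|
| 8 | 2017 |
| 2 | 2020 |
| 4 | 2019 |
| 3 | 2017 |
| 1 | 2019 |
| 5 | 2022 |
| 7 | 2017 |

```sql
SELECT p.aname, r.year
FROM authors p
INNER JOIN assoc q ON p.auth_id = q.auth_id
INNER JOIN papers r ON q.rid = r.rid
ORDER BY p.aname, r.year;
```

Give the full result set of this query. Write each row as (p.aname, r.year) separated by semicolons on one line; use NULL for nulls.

Joins associate left-to-right: authors INNER JOIN assoc on auth_id gives 6 intermediate row(s).
Then INNER JOIN `papers r` on rid: keep only rows whose q.rid appears in r.

(Dave, 2022); (Liam, 2019); (Mona, 2019); (Omar, 2017); (Uma, 2017); (Wendy, 2019)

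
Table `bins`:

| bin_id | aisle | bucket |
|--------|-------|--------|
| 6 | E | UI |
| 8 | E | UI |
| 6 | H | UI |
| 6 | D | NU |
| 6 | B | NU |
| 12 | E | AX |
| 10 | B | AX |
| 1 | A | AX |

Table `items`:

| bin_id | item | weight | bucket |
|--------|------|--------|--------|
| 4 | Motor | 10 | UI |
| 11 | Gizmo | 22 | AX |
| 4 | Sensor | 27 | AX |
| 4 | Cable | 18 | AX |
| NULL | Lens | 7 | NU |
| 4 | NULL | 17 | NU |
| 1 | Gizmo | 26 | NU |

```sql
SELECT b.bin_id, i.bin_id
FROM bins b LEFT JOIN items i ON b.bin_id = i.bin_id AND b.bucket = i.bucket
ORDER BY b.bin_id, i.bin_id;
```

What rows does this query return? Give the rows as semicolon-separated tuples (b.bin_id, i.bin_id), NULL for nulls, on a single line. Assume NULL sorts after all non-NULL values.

LEFT JOIN keeps every row from `bins`; unmatched rows get NULL for `items`'s columns.
Matching on b.bin_id = i.bin_id AND b.bucket = i.bucket. A NULL in a compared column never satisfies the condition.
- b[0] bin_id=6, bucket=UI → no match; kept with NULLs on the i side.
- b[1] bin_id=8, bucket=UI → no match; kept with NULLs on the i side.
- b[2] bin_id=6, bucket=UI → no match; kept with NULLs on the i side.
- b[3] bin_id=6, bucket=NU → no match; kept with NULLs on the i side.
- b[4] bin_id=6, bucket=NU → no match; kept with NULLs on the i side.
- b[5] bin_id=12, bucket=AX → no match; kept with NULLs on the i side.
- b[6] bin_id=10, bucket=AX → no match; kept with NULLs on the i side.
- b[7] bin_id=1, bucket=AX → no match; kept with NULLs on the i side.
After projecting and ordering:
b.bin_id | i.bin_id
1 | NULL
6 | NULL
6 | NULL
6 | NULL
6 | NULL
8 | NULL
10 | NULL
12 | NULL

(1, NULL); (6, NULL); (6, NULL); (6, NULL); (6, NULL); (8, NULL); (10, NULL); (12, NULL)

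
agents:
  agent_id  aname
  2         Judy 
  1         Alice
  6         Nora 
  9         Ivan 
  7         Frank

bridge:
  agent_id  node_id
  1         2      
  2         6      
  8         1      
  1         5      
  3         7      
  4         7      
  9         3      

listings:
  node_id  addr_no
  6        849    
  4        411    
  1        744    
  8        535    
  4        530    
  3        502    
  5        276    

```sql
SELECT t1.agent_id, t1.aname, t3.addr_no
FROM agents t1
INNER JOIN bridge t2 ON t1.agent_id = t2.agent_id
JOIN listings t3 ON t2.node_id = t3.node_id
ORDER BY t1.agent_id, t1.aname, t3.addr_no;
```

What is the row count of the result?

3

Joins associate left-to-right: agents INNER JOIN bridge on agent_id gives 4 intermediate row(s).
Then INNER JOIN `listings t3` on node_id: keep only rows whose t2.node_id appears in t3.
Result: 3 row(s).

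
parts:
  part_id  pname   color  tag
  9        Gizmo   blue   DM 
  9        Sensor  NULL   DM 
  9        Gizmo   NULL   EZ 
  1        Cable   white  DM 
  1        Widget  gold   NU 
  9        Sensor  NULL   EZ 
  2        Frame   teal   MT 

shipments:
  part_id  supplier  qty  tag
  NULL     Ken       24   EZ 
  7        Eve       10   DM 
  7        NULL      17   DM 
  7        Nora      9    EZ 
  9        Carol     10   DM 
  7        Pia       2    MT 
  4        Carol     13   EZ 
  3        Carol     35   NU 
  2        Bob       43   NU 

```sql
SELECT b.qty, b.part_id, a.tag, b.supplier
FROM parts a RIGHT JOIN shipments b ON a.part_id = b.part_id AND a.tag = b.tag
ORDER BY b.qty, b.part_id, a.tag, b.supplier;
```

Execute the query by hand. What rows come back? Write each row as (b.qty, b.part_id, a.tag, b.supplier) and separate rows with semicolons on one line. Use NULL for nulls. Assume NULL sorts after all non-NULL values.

(2, 7, NULL, Pia); (9, 7, NULL, Nora); (10, 7, NULL, Eve); (10, 9, DM, Carol); (10, 9, DM, Carol); (13, 4, NULL, Carol); (17, 7, NULL, NULL); (24, NULL, NULL, Ken); (35, 3, NULL, Carol); (43, 2, NULL, Bob)

RIGHT JOIN keeps every row from `shipments`; unmatched rows get NULL for `parts`'s columns.
Matching on a.part_id = b.part_id AND a.tag = b.tag. A NULL in a compared column never satisfies the condition.
Matched pairs: 2; unmatched b rows kept: 8.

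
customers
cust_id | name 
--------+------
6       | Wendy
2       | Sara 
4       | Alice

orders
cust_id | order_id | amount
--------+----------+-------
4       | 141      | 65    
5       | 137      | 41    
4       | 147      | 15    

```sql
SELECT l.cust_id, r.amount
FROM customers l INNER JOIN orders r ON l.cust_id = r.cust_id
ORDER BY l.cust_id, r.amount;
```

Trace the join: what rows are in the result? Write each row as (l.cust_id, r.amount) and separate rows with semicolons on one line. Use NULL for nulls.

(4, 15); (4, 65)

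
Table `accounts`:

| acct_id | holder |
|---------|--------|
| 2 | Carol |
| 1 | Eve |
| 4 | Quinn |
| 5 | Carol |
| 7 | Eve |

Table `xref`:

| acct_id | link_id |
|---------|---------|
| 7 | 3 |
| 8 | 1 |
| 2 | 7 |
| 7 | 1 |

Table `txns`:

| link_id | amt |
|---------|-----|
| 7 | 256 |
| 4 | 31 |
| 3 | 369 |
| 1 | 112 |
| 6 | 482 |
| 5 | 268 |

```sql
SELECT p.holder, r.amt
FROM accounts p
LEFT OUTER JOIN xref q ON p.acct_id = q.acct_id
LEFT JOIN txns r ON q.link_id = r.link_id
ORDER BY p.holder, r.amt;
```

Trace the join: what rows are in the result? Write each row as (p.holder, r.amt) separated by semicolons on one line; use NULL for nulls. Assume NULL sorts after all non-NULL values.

Evaluate left to right. First `accounts p LEFT JOIN xref q` on acct_id: 6 row(s).
Then LEFT JOIN `txns r` on link_id: each of those 6 rows is kept; rows whose q.link_id has no match in r get NULL for r's columns.

(Carol, 256); (Carol, NULL); (Eve, 112); (Eve, 369); (Eve, NULL); (Quinn, NULL)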